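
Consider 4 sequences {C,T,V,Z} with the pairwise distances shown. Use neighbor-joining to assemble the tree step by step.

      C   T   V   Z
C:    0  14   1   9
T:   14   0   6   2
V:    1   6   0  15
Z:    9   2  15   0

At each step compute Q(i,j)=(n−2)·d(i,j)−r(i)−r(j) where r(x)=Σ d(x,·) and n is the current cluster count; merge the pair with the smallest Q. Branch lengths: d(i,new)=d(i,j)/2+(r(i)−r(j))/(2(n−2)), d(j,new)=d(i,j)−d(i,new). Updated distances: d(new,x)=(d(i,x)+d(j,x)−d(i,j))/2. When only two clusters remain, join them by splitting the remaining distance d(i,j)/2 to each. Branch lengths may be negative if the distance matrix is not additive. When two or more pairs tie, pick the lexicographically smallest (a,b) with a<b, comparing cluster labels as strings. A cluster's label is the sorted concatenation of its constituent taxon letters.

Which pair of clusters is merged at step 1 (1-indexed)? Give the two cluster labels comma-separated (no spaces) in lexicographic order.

C,V

iteration 1: select C,V (d=1, Q=-44); attach at lengths (1, 0); label the merged cluster CV
  updated: d(CV,T)=19/2, d(CV,Z)=23/2
iteration 2: select CV,T (d=19/2, Q=-23); attach at lengths (19/2, 0); label the merged cluster CTV
  updated: d(CTV,Z)=2
iteration 3: select CTV,Z (d=2); attach at lengths (1, 1); label the merged cluster CTVZ
final tree: (((C:1,V:0):19/2,T:0):1,Z:1)
total length: 25/2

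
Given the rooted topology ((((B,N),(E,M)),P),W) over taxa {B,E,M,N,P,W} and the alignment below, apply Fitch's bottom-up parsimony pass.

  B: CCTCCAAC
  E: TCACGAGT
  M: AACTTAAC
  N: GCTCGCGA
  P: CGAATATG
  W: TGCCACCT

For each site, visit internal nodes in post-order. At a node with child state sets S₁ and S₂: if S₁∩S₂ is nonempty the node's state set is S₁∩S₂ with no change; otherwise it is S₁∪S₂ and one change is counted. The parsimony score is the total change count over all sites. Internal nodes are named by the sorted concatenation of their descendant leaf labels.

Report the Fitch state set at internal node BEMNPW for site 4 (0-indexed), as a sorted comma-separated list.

A,G,T

BN@0: {C} ∪ {G} = {C,G} (union, +1)
EM@0: {T} ∪ {A} = {A,T} (union, +1)
BEMN@0: {C,G} ∪ {A,T} = {A,C,G,T} (union, +1)
BEMNP@0: {A,C,G,T} ∩ {C} = {C} (intersection, +0)
BEMNPW@0: {C} ∪ {T} = {C,T} (union, +1)
BN@1: {C} ∩ {C} = {C} (intersection, +0)
EM@1: {C} ∪ {A} = {A,C} (union, +1)
BEMN@1: {C} ∩ {A,C} = {C} (intersection, +0)
BEMNP@1: {C} ∪ {G} = {C,G} (union, +1)
BEMNPW@1: {C,G} ∩ {G} = {G} (intersection, +0)
BN@2: {T} ∩ {T} = {T} (intersection, +0)
EM@2: {A} ∪ {C} = {A,C} (union, +1)
BEMN@2: {T} ∪ {A,C} = {A,C,T} (union, +1)
BEMNP@2: {A,C,T} ∩ {A} = {A} (intersection, +0)
BEMNPW@2: {A} ∪ {C} = {A,C} (union, +1)
BN@3: {C} ∩ {C} = {C} (intersection, +0)
EM@3: {C} ∪ {T} = {C,T} (union, +1)
BEMN@3: {C} ∩ {C,T} = {C} (intersection, +0)
BEMNP@3: {C} ∪ {A} = {A,C} (union, +1)
BEMNPW@3: {A,C} ∩ {C} = {C} (intersection, +0)
BN@4: {C} ∪ {G} = {C,G} (union, +1)
EM@4: {G} ∪ {T} = {G,T} (union, +1)
BEMN@4: {C,G} ∩ {G,T} = {G} (intersection, +0)
BEMNP@4: {G} ∪ {T} = {G,T} (union, +1)
BEMNPW@4: {G,T} ∪ {A} = {A,G,T} (union, +1)
BN@5: {A} ∪ {C} = {A,C} (union, +1)
EM@5: {A} ∩ {A} = {A} (intersection, +0)
BEMN@5: {A,C} ∩ {A} = {A} (intersection, +0)
BEMNP@5: {A} ∩ {A} = {A} (intersection, +0)
BEMNPW@5: {A} ∪ {C} = {A,C} (union, +1)
BN@6: {A} ∪ {G} = {A,G} (union, +1)
EM@6: {G} ∪ {A} = {A,G} (union, +1)
BEMN@6: {A,G} ∩ {A,G} = {A,G} (intersection, +0)
BEMNP@6: {A,G} ∪ {T} = {A,G,T} (union, +1)
BEMNPW@6: {A,G,T} ∪ {C} = {A,C,G,T} (union, +1)
BN@7: {C} ∪ {A} = {A,C} (union, +1)
EM@7: {T} ∪ {C} = {C,T} (union, +1)
BEMN@7: {A,C} ∩ {C,T} = {C} (intersection, +0)
BEMNP@7: {C} ∪ {G} = {C,G} (union, +1)
BEMNPW@7: {C,G} ∪ {T} = {C,G,T} (union, +1)
per-site changes: [4, 2, 3, 2, 4, 2, 4, 4]; total = 25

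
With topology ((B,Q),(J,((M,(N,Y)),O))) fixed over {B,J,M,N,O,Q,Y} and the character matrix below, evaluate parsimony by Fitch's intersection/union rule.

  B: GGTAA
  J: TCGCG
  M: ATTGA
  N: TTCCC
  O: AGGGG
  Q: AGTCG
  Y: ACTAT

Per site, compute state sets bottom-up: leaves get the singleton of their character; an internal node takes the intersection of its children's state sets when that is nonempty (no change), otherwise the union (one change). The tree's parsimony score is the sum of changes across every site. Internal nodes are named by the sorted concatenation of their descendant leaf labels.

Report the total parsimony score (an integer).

BQ@0: {G} ∪ {A} = {A,G} (union, +1)
NY@0: {T} ∪ {A} = {A,T} (union, +1)
MNY@0: {A} ∩ {A,T} = {A} (intersection, +0)
MNOY@0: {A} ∩ {A} = {A} (intersection, +0)
JMNOY@0: {T} ∪ {A} = {A,T} (union, +1)
BJMNOQY@0: {A,G} ∩ {A,T} = {A} (intersection, +0)
BQ@1: {G} ∩ {G} = {G} (intersection, +0)
NY@1: {T} ∪ {C} = {C,T} (union, +1)
MNY@1: {T} ∩ {C,T} = {T} (intersection, +0)
MNOY@1: {T} ∪ {G} = {G,T} (union, +1)
JMNOY@1: {C} ∪ {G,T} = {C,G,T} (union, +1)
BJMNOQY@1: {G} ∩ {C,G,T} = {G} (intersection, +0)
BQ@2: {T} ∩ {T} = {T} (intersection, +0)
NY@2: {C} ∪ {T} = {C,T} (union, +1)
MNY@2: {T} ∩ {C,T} = {T} (intersection, +0)
MNOY@2: {T} ∪ {G} = {G,T} (union, +1)
JMNOY@2: {G} ∩ {G,T} = {G} (intersection, +0)
BJMNOQY@2: {T} ∪ {G} = {G,T} (union, +1)
BQ@3: {A} ∪ {C} = {A,C} (union, +1)
NY@3: {C} ∪ {A} = {A,C} (union, +1)
MNY@3: {G} ∪ {A,C} = {A,C,G} (union, +1)
MNOY@3: {A,C,G} ∩ {G} = {G} (intersection, +0)
JMNOY@3: {C} ∪ {G} = {C,G} (union, +1)
BJMNOQY@3: {A,C} ∩ {C,G} = {C} (intersection, +0)
BQ@4: {A} ∪ {G} = {A,G} (union, +1)
NY@4: {C} ∪ {T} = {C,T} (union, +1)
MNY@4: {A} ∪ {C,T} = {A,C,T} (union, +1)
MNOY@4: {A,C,T} ∪ {G} = {A,C,G,T} (union, +1)
JMNOY@4: {G} ∩ {A,C,G,T} = {G} (intersection, +0)
BJMNOQY@4: {A,G} ∩ {G} = {G} (intersection, +0)
per-site changes: [3, 3, 3, 4, 4]; total = 17

17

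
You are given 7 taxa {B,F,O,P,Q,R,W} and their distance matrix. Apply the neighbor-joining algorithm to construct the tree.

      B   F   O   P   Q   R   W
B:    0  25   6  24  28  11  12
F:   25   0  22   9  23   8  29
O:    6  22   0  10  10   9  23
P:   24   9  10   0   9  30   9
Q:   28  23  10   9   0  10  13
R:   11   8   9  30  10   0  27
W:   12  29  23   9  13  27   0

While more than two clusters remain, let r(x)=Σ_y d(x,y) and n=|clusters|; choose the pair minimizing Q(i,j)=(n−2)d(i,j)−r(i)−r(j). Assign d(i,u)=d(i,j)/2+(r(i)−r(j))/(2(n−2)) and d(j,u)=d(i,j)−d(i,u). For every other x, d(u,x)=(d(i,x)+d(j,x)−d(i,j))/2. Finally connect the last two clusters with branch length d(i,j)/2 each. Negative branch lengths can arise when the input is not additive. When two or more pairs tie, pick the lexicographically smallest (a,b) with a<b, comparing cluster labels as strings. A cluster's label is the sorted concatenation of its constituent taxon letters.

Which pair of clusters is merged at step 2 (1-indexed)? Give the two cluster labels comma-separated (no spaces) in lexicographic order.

B,O

step 1: merge (F,R) at d=8, Q=-171; branch lengths F→61/10, R→19/10; new cluster FR
  updated: d(B,FR)=14, d(FR,O)=23/2, d(FR,P)=31/2, d(FR,Q)=25/2, d(FR,W)=24
step 2: merge (B,O) at d=6, Q=-241/2; branch lengths B→95/16, O→1/16; new cluster BO
  updated: d(BO,FR)=39/4, d(BO,P)=14, d(BO,Q)=16, d(BO,W)=29/2
step 3: merge (BO,FR) at d=39/4, Q=-347/4; branch lengths BO→29/8, FR→49/8; new cluster BFOR
  updated: d(BFOR,P)=79/8, d(BFOR,Q)=75/8, d(BFOR,W)=115/8
step 4: merge (BFOR,Q) at d=75/8, Q=-185/4; branch lengths BFOR→21/4, Q→33/8; new cluster BFOQR
  updated: d(BFOQR,P)=19/4, d(BFOQR,W)=9
step 5: merge (BFOQR,P) at d=19/4, Q=-91/4; branch lengths BFOQR→19/8, P→19/8; new cluster BFOPQR
  updated: d(BFOPQR,W)=53/8
step 6: merge (BFOPQR,W) at d=53/8; branch lengths BFOPQR→53/16, W→53/16; new cluster BFOPQRW
final tree: (((((B:95/16,O:1/16):29/8,(F:61/10,R:19/10):49/8):21/4,Q:33/8):19/8,P:19/8):53/16,W:53/16)
total length: 89/2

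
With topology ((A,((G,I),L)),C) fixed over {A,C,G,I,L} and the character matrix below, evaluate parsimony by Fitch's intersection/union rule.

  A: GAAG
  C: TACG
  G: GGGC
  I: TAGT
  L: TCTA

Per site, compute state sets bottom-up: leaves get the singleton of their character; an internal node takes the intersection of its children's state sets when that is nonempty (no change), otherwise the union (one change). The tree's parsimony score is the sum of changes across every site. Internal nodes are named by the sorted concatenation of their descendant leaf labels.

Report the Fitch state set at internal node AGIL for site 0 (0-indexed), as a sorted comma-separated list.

GI@0: {G} ∪ {T} = {G,T} (union, +1)
GIL@0: {G,T} ∩ {T} = {T} (intersection, +0)
AGIL@0: {G} ∪ {T} = {G,T} (union, +1)
ACGIL@0: {G,T} ∩ {T} = {T} (intersection, +0)
GI@1: {G} ∪ {A} = {A,G} (union, +1)
GIL@1: {A,G} ∪ {C} = {A,C,G} (union, +1)
AGIL@1: {A} ∩ {A,C,G} = {A} (intersection, +0)
ACGIL@1: {A} ∩ {A} = {A} (intersection, +0)
GI@2: {G} ∩ {G} = {G} (intersection, +0)
GIL@2: {G} ∪ {T} = {G,T} (union, +1)
AGIL@2: {A} ∪ {G,T} = {A,G,T} (union, +1)
ACGIL@2: {A,G,T} ∪ {C} = {A,C,G,T} (union, +1)
GI@3: {C} ∪ {T} = {C,T} (union, +1)
GIL@3: {C,T} ∪ {A} = {A,C,T} (union, +1)
AGIL@3: {G} ∪ {A,C,T} = {A,C,G,T} (union, +1)
ACGIL@3: {A,C,G,T} ∩ {G} = {G} (intersection, +0)
per-site changes: [2, 2, 3, 3]; total = 10

G,T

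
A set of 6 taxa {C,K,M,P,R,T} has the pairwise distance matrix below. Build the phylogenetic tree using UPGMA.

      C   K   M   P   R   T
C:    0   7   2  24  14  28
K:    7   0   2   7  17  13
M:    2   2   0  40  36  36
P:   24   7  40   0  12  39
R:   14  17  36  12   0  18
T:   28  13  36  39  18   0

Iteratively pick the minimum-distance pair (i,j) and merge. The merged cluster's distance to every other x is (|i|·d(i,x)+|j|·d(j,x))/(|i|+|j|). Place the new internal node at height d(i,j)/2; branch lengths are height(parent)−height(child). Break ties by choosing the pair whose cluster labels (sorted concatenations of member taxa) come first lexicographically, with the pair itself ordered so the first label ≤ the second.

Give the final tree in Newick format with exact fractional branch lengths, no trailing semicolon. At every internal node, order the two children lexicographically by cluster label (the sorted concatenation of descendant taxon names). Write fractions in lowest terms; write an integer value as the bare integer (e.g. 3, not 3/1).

((((C:1,M:1):5/4,K:9/4):37/4,(P:6,R:6):11/2):19/10,T:67/5)

iteration 1: select C,M (d=2); attach at lengths (1, 1); label the merged cluster CM
  updated: d(CM,K)=9/2, d(CM,P)=32, d(CM,R)=25, d(CM,T)=32
iteration 2: select CM,K (d=9/2); attach at lengths (5/4, 9/4); label the merged cluster CKM
  updated: d(CKM,P)=71/3, d(CKM,R)=67/3, d(CKM,T)=77/3
iteration 3: select P,R (d=12); attach at lengths (6, 6); label the merged cluster PR
  updated: d(CKM,PR)=23, d(PR,T)=57/2
iteration 4: select CKM,PR (d=23); attach at lengths (37/4, 11/2); label the merged cluster CKMPR
  updated: d(CKMPR,T)=134/5
iteration 5: select CKMPR,T (d=134/5); attach at lengths (19/10, 67/5); label the merged cluster CKMPRT
final tree: ((((C:1,M:1):5/4,K:9/4):37/4,(P:6,R:6):11/2):19/10,T:67/5)
total length: 951/20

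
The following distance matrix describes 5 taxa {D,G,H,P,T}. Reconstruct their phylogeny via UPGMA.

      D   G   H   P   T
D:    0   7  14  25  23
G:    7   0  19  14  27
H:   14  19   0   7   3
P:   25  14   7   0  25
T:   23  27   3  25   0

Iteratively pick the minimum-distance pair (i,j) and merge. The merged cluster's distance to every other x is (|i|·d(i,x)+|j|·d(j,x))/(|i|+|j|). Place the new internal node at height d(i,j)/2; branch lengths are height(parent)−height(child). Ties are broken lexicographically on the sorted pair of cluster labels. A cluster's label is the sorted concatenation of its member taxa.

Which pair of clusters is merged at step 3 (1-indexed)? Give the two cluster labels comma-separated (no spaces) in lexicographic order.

iteration 1: select H,T (d=3); attach at lengths (3/2, 3/2); label the merged cluster HT
  updated: d(D,HT)=37/2, d(G,HT)=23, d(HT,P)=16
iteration 2: select D,G (d=7); attach at lengths (7/2, 7/2); label the merged cluster DG
  updated: d(DG,HT)=83/4, d(DG,P)=39/2
iteration 3: select HT,P (d=16); attach at lengths (13/2, 8); label the merged cluster HPT
  updated: d(DG,HPT)=61/3
iteration 4: select DG,HPT (d=61/3); attach at lengths (20/3, 13/6); label the merged cluster DGHPT
final tree: ((D:7/2,G:7/2):20/3,((H:3/2,T:3/2):13/2,P:8):13/6)
total length: 100/3

HT,P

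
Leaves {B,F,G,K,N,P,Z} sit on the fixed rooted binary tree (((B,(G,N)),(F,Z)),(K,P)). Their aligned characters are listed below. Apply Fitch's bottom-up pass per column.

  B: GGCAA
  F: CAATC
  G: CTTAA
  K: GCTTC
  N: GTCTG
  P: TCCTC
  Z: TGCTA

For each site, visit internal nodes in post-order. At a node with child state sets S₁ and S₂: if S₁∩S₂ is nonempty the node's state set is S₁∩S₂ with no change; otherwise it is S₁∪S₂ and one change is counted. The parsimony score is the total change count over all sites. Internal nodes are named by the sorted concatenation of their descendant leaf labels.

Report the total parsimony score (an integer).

site 0, node GN: G={C} ∪ N={G} → {C,G} (+1)
site 0, node BGN: B={G} ∩ GN={C,G} → {G} (+0)
site 0, node FZ: F={C} ∪ Z={T} → {C,T} (+1)
site 0, node BFGNZ: BGN={G} ∪ FZ={C,T} → {C,G,T} (+1)
site 0, node KP: K={G} ∪ P={T} → {G,T} (+1)
site 0, node BFGKNPZ: BFGNZ={C,G,T} ∩ KP={G,T} → {G,T} (+0)
site 1, node GN: G={T} ∩ N={T} → {T} (+0)
site 1, node BGN: B={G} ∪ GN={T} → {G,T} (+1)
site 1, node FZ: F={A} ∪ Z={G} → {A,G} (+1)
site 1, node BFGNZ: BGN={G,T} ∩ FZ={A,G} → {G} (+0)
site 1, node KP: K={C} ∩ P={C} → {C} (+0)
site 1, node BFGKNPZ: BFGNZ={G} ∪ KP={C} → {C,G} (+1)
site 2, node GN: G={T} ∪ N={C} → {C,T} (+1)
site 2, node BGN: B={C} ∩ GN={C,T} → {C} (+0)
site 2, node FZ: F={A} ∪ Z={C} → {A,C} (+1)
site 2, node BFGNZ: BGN={C} ∩ FZ={A,C} → {C} (+0)
site 2, node KP: K={T} ∪ P={C} → {C,T} (+1)
site 2, node BFGKNPZ: BFGNZ={C} ∩ KP={C,T} → {C} (+0)
site 3, node GN: G={A} ∪ N={T} → {A,T} (+1)
site 3, node BGN: B={A} ∩ GN={A,T} → {A} (+0)
site 3, node FZ: F={T} ∩ Z={T} → {T} (+0)
site 3, node BFGNZ: BGN={A} ∪ FZ={T} → {A,T} (+1)
site 3, node KP: K={T} ∩ P={T} → {T} (+0)
site 3, node BFGKNPZ: BFGNZ={A,T} ∩ KP={T} → {T} (+0)
site 4, node GN: G={A} ∪ N={G} → {A,G} (+1)
site 4, node BGN: B={A} ∩ GN={A,G} → {A} (+0)
site 4, node FZ: F={C} ∪ Z={A} → {A,C} (+1)
site 4, node BFGNZ: BGN={A} ∩ FZ={A,C} → {A} (+0)
site 4, node KP: K={C} ∩ P={C} → {C} (+0)
site 4, node BFGKNPZ: BFGNZ={A} ∪ KP={C} → {A,C} (+1)
per-site changes: [4, 3, 3, 2, 3]; total = 15

15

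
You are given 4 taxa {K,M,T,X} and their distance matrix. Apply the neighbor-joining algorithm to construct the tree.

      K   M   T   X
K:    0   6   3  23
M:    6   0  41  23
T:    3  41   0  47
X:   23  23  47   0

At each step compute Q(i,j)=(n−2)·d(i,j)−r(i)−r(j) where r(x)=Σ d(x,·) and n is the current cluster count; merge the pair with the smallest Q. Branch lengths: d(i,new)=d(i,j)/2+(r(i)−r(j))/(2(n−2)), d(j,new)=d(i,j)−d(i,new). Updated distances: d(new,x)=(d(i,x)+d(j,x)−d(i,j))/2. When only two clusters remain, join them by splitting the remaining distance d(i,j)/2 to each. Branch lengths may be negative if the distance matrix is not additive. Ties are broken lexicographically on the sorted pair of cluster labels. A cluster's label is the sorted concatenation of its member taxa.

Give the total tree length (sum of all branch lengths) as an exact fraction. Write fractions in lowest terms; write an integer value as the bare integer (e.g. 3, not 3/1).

169/4

step 1: merge (K,T) at d=3, Q=-117; branch lengths K→-53/4, T→65/4; new cluster KT
  updated: d(KT,M)=22, d(KT,X)=67/2
step 2: merge (KT,M) at d=22, Q=-157/2; branch lengths KT→65/4, M→23/4; new cluster KMT
  updated: d(KMT,X)=69/4
step 3: merge (KMT,X) at d=69/4; branch lengths KMT→69/8, X→69/8; new cluster KMTX
final tree: (((K:-53/4,T:65/4):65/4,M:23/4):69/8,X:69/8)
total length: 169/4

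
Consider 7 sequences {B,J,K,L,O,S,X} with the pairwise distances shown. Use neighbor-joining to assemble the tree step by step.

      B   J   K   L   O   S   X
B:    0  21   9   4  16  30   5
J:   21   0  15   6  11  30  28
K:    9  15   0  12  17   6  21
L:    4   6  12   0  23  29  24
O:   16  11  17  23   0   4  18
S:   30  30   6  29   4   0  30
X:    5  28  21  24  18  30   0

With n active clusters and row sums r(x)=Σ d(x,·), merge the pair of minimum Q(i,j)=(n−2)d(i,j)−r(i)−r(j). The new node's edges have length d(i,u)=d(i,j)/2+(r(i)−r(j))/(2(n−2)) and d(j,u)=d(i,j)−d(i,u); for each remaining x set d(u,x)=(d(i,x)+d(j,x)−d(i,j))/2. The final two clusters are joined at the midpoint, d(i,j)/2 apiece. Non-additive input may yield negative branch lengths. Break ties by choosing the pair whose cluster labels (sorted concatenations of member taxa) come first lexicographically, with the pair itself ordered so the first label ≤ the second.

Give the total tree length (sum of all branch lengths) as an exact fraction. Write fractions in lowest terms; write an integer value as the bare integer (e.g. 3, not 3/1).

667/16

iteration 1: select O,S (d=4, Q=-198); attach at lengths (-2, 6); label the merged cluster OS
  updated: d(B,OS)=21, d(J,OS)=37/2, d(K,OS)=19/2, d(L,OS)=24, d(OS,X)=22
iteration 2: select B,X (d=5, Q=-140); attach at lengths (-5/2, 15/2); label the merged cluster BX
  updated: d(BX,J)=22, d(BX,K)=25/2, d(BX,L)=23/2, d(BX,OS)=19
iteration 3: select J,L (d=6, Q=-97); attach at lengths (13/3, 5/3); label the merged cluster JL
  updated: d(BX,JL)=55/4, d(JL,K)=21/2, d(JL,OS)=73/4
iteration 4: select BX,JL (d=55/4, Q=-241/4); attach at lengths (121/16, 99/16); label the merged cluster BJLX
  updated: d(BJLX,K)=37/8, d(BJLX,OS)=47/4
iteration 5: select BJLX,K (d=37/8, Q=-207/8); attach at lengths (55/16, 19/16); label the merged cluster BJKLX
  updated: d(BJKLX,OS)=133/16
iteration 6: select BJKLX,OS (d=133/16); attach at lengths (133/32, 133/32); label the merged cluster BJKLOSX
final tree: ((((B:-5/2,X:15/2):121/16,(J:13/3,L:5/3):99/16):55/16,K:19/16):133/32,(O:-2,S:6):133/32)
total length: 667/16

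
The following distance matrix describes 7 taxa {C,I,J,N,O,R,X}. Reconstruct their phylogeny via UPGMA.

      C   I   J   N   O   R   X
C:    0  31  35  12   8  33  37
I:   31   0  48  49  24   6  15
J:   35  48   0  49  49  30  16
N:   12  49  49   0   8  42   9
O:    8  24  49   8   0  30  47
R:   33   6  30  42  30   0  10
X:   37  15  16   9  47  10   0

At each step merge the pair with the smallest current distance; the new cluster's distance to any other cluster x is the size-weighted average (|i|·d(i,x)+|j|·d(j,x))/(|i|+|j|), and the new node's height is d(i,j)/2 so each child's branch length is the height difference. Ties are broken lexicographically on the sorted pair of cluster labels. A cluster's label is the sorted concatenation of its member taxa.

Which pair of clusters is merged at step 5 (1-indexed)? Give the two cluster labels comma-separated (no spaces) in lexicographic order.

1. join I+R (d=6) ⇒ IR; edges |I|=3, |R|=3
  updated: d(C,IR)=32, d(IR,J)=39, d(IR,N)=91/2, d(IR,O)=27, d(IR,X)=25/2
2. join C+O (d=8) ⇒ CO; edges |C|=4, |O|=4
  updated: d(CO,IR)=59/2, d(CO,J)=42, d(CO,N)=10, d(CO,X)=42
3. join N+X (d=9) ⇒ NX; edges |N|=9/2, |X|=9/2
  updated: d(CO,NX)=26, d(IR,NX)=29, d(J,NX)=65/2
4. join CO+NX (d=26) ⇒ CNOX; edges |CO|=9, |NX|=17/2
  updated: d(CNOX,IR)=117/4, d(CNOX,J)=149/4
5. join CNOX+IR (d=117/4) ⇒ CINORX; edges |CNOX|=13/8, |IR|=93/8
  updated: d(CINORX,J)=227/6
6. join CINORX+J (d=227/6) ⇒ CIJNORX; edges |CINORX|=103/24, |J|=227/12
final tree: ((((C:4,O:4):9,(N:9/2,X:9/2):17/2):13/8,(I:3,R:3):93/8):103/24,J:227/12)
total length: 1847/24

CNOX,IR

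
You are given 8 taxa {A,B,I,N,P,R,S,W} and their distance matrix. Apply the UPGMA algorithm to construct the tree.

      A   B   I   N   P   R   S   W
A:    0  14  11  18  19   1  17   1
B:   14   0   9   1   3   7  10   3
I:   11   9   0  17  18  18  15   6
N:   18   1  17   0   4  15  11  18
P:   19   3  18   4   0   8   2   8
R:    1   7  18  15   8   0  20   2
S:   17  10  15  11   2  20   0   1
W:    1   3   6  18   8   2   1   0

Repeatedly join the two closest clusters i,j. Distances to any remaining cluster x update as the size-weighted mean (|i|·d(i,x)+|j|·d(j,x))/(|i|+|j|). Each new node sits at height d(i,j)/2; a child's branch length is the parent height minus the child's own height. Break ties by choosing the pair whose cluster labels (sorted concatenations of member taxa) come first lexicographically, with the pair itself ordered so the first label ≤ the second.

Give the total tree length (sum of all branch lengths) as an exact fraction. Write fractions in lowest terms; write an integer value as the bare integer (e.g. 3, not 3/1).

iteration 1: select A,R (d=1); attach at lengths (1/2, 1/2); label the merged cluster AR
  updated: d(AR,B)=21/2, d(AR,I)=29/2, d(AR,N)=33/2, d(AR,P)=27/2, d(AR,S)=37/2, d(AR,W)=3/2
iteration 2: select B,N (d=1); attach at lengths (1/2, 1/2); label the merged cluster BN
  updated: d(AR,BN)=27/2, d(BN,I)=13, d(BN,P)=7/2, d(BN,S)=21/2, d(BN,W)=21/2
iteration 3: select S,W (d=1); attach at lengths (1/2, 1/2); label the merged cluster SW
  updated: d(AR,SW)=10, d(BN,SW)=21/2, d(I,SW)=21/2, d(P,SW)=5
iteration 4: select BN,P (d=7/2); attach at lengths (5/4, 7/4); label the merged cluster BNP
  updated: d(AR,BNP)=27/2, d(BNP,I)=44/3, d(BNP,SW)=26/3
iteration 5: select BNP,SW (d=26/3); attach at lengths (31/12, 23/6); label the merged cluster BNPSW
  updated: d(AR,BNPSW)=121/10, d(BNPSW,I)=13
iteration 6: select AR,BNPSW (d=121/10); attach at lengths (111/20, 103/60); label the merged cluster ABNPRSW
  updated: d(ABNPRSW,I)=94/7
iteration 7: select ABNPRSW,I (d=94/7); attach at lengths (93/140, 47/7); label the merged cluster ABINPRSW
final tree: (((A:1/2,R:1/2):111/20,(((B:1/2,N:1/2):5/4,P:7/4):31/12,(S:1/2,W:1/2):23/6):103/60):93/140,I:47/7)
total length: 5683/210

5683/210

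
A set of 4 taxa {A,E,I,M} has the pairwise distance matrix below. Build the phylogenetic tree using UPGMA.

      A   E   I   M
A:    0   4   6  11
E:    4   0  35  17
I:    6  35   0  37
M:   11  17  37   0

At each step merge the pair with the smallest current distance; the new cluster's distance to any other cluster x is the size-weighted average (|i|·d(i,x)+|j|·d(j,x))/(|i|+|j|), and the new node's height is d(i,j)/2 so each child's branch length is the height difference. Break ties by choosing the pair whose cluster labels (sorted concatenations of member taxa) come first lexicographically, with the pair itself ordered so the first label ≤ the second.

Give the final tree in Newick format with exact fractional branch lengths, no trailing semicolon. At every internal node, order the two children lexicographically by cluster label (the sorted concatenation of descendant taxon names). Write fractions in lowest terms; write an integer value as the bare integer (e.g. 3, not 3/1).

(((A:2,E:2):5,M:7):6,I:13)

1. join A+E (d=4) ⇒ AE; edges |A|=2, |E|=2
  updated: d(AE,I)=41/2, d(AE,M)=14
2. join AE+M (d=14) ⇒ AEM; edges |AE|=5, |M|=7
  updated: d(AEM,I)=26
3. join AEM+I (d=26) ⇒ AEIM; edges |AEM|=6, |I|=13
final tree: (((A:2,E:2):5,M:7):6,I:13)
total length: 35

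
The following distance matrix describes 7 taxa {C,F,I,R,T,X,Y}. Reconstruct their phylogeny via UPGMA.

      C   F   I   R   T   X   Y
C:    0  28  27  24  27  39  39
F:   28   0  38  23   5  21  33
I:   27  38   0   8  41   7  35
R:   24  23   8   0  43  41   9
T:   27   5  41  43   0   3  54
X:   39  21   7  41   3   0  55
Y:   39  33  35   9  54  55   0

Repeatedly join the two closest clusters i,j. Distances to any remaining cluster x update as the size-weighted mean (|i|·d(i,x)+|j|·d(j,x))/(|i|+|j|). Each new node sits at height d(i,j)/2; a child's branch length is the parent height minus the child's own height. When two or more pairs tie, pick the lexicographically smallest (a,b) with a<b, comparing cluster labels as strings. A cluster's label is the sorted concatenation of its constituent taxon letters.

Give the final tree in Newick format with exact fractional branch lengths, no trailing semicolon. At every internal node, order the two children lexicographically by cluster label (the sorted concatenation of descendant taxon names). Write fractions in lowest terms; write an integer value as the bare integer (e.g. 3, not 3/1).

step 1: merge (T,X) at d=3; branch lengths T→3/2, X→3/2; new cluster TX
  updated: d(C,TX)=33, d(F,TX)=13, d(I,TX)=24, d(R,TX)=42, d(TX,Y)=109/2
step 2: merge (I,R) at d=8; branch lengths I→4, R→4; new cluster IR
  updated: d(C,IR)=51/2, d(F,IR)=61/2, d(IR,TX)=33, d(IR,Y)=22
step 3: merge (F,TX) at d=13; branch lengths F→13/2, TX→5; new cluster FTX
  updated: d(C,FTX)=94/3, d(FTX,IR)=193/6, d(FTX,Y)=142/3
step 4: merge (IR,Y) at d=22; branch lengths IR→7, Y→11; new cluster IRY
  updated: d(C,IRY)=30, d(FTX,IRY)=335/9
step 5: merge (C,IRY) at d=30; branch lengths C→15, IRY→4; new cluster CIRY
  updated: d(CIRY,FTX)=143/4
step 6: merge (CIRY,FTX) at d=143/4; branch lengths CIRY→23/8, FTX→91/8; new cluster CFIRTXY
final tree: ((C:15,((I:4,R:4):7,Y:11):4):23/8,(F:13/2,(T:3/2,X:3/2):5):91/8)
total length: 295/4

((C:15,((I:4,R:4):7,Y:11):4):23/8,(F:13/2,(T:3/2,X:3/2):5):91/8)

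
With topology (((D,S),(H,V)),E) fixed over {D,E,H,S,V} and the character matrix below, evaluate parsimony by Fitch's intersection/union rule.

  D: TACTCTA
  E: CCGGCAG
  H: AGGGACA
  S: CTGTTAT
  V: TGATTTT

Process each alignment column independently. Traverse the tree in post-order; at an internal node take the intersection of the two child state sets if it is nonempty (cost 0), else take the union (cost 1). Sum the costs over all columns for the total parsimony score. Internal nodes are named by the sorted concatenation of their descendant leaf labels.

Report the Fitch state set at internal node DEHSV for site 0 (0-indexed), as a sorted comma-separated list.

C,T

site 0, node DS: D={T} ∪ S={C} → {C,T} (+1)
site 0, node HV: H={A} ∪ V={T} → {A,T} (+1)
site 0, node DHSV: DS={C,T} ∩ HV={A,T} → {T} (+0)
site 0, node DEHSV: DHSV={T} ∪ E={C} → {C,T} (+1)
site 1, node DS: D={A} ∪ S={T} → {A,T} (+1)
site 1, node HV: H={G} ∩ V={G} → {G} (+0)
site 1, node DHSV: DS={A,T} ∪ HV={G} → {A,G,T} (+1)
site 1, node DEHSV: DHSV={A,G,T} ∪ E={C} → {A,C,G,T} (+1)
site 2, node DS: D={C} ∪ S={G} → {C,G} (+1)
site 2, node HV: H={G} ∪ V={A} → {A,G} (+1)
site 2, node DHSV: DS={C,G} ∩ HV={A,G} → {G} (+0)
site 2, node DEHSV: DHSV={G} ∩ E={G} → {G} (+0)
site 3, node DS: D={T} ∩ S={T} → {T} (+0)
site 3, node HV: H={G} ∪ V={T} → {G,T} (+1)
site 3, node DHSV: DS={T} ∩ HV={G,T} → {T} (+0)
site 3, node DEHSV: DHSV={T} ∪ E={G} → {G,T} (+1)
site 4, node DS: D={C} ∪ S={T} → {C,T} (+1)
site 4, node HV: H={A} ∪ V={T} → {A,T} (+1)
site 4, node DHSV: DS={C,T} ∩ HV={A,T} → {T} (+0)
site 4, node DEHSV: DHSV={T} ∪ E={C} → {C,T} (+1)
site 5, node DS: D={T} ∪ S={A} → {A,T} (+1)
site 5, node HV: H={C} ∪ V={T} → {C,T} (+1)
site 5, node DHSV: DS={A,T} ∩ HV={C,T} → {T} (+0)
site 5, node DEHSV: DHSV={T} ∪ E={A} → {A,T} (+1)
site 6, node DS: D={A} ∪ S={T} → {A,T} (+1)
site 6, node HV: H={A} ∪ V={T} → {A,T} (+1)
site 6, node DHSV: DS={A,T} ∩ HV={A,T} → {A,T} (+0)
site 6, node DEHSV: DHSV={A,T} ∪ E={G} → {A,G,T} (+1)
per-site changes: [3, 3, 2, 2, 3, 3, 3]; total = 19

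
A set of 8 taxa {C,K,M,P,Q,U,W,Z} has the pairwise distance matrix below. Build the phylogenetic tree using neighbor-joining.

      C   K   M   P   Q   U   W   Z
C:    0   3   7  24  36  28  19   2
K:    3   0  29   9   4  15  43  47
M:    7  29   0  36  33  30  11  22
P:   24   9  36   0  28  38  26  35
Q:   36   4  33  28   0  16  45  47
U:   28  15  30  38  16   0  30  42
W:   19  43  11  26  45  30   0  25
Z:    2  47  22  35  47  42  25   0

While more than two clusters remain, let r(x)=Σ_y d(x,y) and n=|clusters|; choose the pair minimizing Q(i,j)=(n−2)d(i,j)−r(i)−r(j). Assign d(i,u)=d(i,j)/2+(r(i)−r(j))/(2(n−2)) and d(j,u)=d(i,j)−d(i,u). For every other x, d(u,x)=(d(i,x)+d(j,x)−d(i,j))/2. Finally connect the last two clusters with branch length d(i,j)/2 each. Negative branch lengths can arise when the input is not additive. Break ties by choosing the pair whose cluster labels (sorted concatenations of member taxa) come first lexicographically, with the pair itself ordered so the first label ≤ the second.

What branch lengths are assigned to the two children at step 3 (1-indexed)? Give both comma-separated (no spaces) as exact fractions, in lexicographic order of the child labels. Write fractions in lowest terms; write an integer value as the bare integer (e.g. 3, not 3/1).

263/32,393/32

step 1: merge (K,Q) at d=4, Q=-335; branch lengths K→-35/12, Q→83/12; new cluster KQ
  updated: d(C,KQ)=35/2, d(KQ,M)=29, d(KQ,P)=33/2, d(KQ,U)=27/2, d(KQ,W)=42, d(KQ,Z)=45
step 2: merge (KQ,U) at d=27/2, Q=-555/2; branch lengths KQ→99/20, U→171/20; new cluster KQU
  updated: d(C,KQU)=16, d(KQU,M)=91/4, d(KQU,P)=41/2, d(KQU,W)=117/4, d(KQU,Z)=147/4
step 3: merge (KQU,P) at d=41/2, Q=-739/4; branch lengths KQU→263/32, P→393/32; new cluster KPQU
  updated: d(C,KPQU)=39/4, d(KPQU,M)=153/8, d(KPQU,W)=139/8, d(KPQU,Z)=205/8
step 4: merge (C,Z) at d=2, Q=-851/8; branch lengths C→-247/48, Z→343/48; new cluster CZ
  updated: d(CZ,KPQU)=267/16, d(CZ,M)=27/2, d(CZ,W)=21
step 5: merge (CZ,KPQU) at d=267/16, Q=-71; branch lengths CZ→251/32, KPQU→283/32; new cluster CKPQUZ
  updated: d(CKPQUZ,M)=255/32, d(CKPQUZ,W)=347/32
step 6: merge (CKPQUZ,M) at d=255/32, Q=-477/16; branch lengths CKPQUZ→125/32, M→65/16; new cluster CKMPQUZ
  updated: d(CKMPQUZ,W)=111/16
step 7: merge (CKMPQUZ,W) at d=111/16; branch lengths CKMPQUZ→111/32, W→111/32; new cluster CKMPQUWZ
final tree: ((((C:-247/48,Z:343/48):251/32,(((K:-35/12,Q:83/12):99/20,U:171/20):263/32,P:393/32):283/32):125/32,M:65/16):111/32,W:111/32)
total length: 2291/32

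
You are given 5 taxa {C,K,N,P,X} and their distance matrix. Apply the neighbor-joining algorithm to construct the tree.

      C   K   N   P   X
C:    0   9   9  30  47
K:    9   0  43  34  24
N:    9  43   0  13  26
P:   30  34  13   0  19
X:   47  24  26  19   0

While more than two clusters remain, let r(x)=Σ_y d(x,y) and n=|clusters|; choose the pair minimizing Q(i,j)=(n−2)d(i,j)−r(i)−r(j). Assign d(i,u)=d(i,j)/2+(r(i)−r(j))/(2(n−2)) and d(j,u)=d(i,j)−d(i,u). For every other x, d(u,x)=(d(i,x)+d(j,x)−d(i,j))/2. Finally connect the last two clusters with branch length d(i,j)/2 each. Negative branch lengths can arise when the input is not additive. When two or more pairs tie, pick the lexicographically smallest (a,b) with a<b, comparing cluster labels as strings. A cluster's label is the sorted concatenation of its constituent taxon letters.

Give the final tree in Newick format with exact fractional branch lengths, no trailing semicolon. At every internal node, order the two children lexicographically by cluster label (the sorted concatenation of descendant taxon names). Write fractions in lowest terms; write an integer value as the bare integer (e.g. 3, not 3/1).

((((C:2,K:7):125/8,N:47/8):33/8,P:43/8):109/16,X:109/16)

iteration 1: select C,K (d=9, Q=-178); attach at lengths (2, 7); label the merged cluster CK
  updated: d(CK,N)=43/2, d(CK,P)=55/2, d(CK,X)=31
iteration 2: select CK,N (d=43/2, Q=-195/2); attach at lengths (125/8, 47/8); label the merged cluster CKN
  updated: d(CKN,P)=19/2, d(CKN,X)=71/4
iteration 3: select CKN,P (d=19/2, Q=-185/4); attach at lengths (33/8, 43/8); label the merged cluster CKNP
  updated: d(CKNP,X)=109/8
iteration 4: select CKNP,X (d=109/8); attach at lengths (109/16, 109/16); label the merged cluster CKNPX
final tree: ((((C:2,K:7):125/8,N:47/8):33/8,P:43/8):109/16,X:109/16)
total length: 429/8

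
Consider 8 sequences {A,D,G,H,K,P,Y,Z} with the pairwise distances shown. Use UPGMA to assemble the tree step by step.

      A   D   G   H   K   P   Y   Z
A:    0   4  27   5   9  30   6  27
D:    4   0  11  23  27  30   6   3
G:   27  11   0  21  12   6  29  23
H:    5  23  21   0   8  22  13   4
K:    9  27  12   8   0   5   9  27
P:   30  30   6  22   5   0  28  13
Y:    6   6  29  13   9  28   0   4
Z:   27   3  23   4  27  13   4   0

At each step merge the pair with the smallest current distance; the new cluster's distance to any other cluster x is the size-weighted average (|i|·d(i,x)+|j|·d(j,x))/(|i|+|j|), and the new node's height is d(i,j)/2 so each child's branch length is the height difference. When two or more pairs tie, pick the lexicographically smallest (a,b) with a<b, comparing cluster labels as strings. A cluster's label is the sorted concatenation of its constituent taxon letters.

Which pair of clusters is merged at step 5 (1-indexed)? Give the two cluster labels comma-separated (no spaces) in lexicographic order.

1. join D+Z (d=3) ⇒ DZ; edges |D|=3/2, |Z|=3/2
  updated: d(A,DZ)=31/2, d(DZ,G)=17, d(DZ,H)=27/2, d(DZ,K)=27, d(DZ,P)=43/2, d(DZ,Y)=5
2. join A+H (d=5) ⇒ AH; edges |A|=5/2, |H|=5/2
  updated: d(AH,DZ)=29/2, d(AH,G)=24, d(AH,K)=17/2, d(AH,P)=26, d(AH,Y)=19/2
3. join DZ+Y (d=5) ⇒ DYZ; edges |DZ|=1, |Y|=5/2
  updated: d(AH,DYZ)=77/6, d(DYZ,G)=21, d(DYZ,K)=21, d(DYZ,P)=71/3
4. join K+P (d=5) ⇒ KP; edges |K|=5/2, |P|=5/2
  updated: d(AH,KP)=69/4, d(DYZ,KP)=67/3, d(G,KP)=9
5. join G+KP (d=9) ⇒ GKP; edges |G|=9/2, |KP|=2
  updated: d(AH,GKP)=39/2, d(DYZ,GKP)=197/9
6. join AH+DYZ (d=77/6) ⇒ ADHYZ; edges |AH|=47/12, |DYZ|=47/12
  updated: d(ADHYZ,GKP)=314/15
7. join ADHYZ+GKP (d=314/15) ⇒ ADGHKPYZ; edges |ADHYZ|=81/20, |GKP|=179/30
final tree: (((A:5/2,H:5/2):47/12,((D:3/2,Z:3/2):1,Y:5/2):47/12):81/20,(G:9/2,(K:5/2,P:5/2):2):179/30)
total length: 817/20

G,KP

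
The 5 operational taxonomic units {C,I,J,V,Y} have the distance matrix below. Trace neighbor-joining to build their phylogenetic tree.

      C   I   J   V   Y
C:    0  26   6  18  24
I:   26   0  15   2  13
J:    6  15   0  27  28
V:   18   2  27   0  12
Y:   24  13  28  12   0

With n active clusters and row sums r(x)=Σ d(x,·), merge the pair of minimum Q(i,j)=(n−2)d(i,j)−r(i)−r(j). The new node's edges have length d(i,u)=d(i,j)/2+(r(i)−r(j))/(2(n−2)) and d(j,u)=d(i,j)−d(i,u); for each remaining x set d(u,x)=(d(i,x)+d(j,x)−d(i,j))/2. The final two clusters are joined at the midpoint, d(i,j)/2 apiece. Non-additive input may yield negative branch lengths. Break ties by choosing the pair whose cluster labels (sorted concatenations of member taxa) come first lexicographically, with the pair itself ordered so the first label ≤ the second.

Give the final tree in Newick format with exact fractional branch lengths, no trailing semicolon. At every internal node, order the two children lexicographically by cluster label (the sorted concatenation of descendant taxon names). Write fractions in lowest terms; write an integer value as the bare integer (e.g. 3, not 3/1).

step 1: merge (C,J) at d=6, Q=-132; branch lengths C→8/3, J→10/3; new cluster CJ
  updated: d(CJ,I)=35/2, d(CJ,V)=39/2, d(CJ,Y)=23
step 2: merge (CJ,Y) at d=23, Q=-62; branch lengths CJ→29/2, Y→17/2; new cluster CJY
  updated: d(CJY,I)=15/4, d(CJY,V)=17/4
step 3: merge (CJY,I) at d=15/4, Q=-10; branch lengths CJY→3, I→3/4; new cluster CIJY
  updated: d(CIJY,V)=5/4
step 4: merge (CIJY,V) at d=5/4; branch lengths CIJY→5/8, V→5/8; new cluster CIJVY
final tree: ((((C:8/3,J:10/3):29/2,Y:17/2):3,I:3/4):5/8,V:5/8)
total length: 34

((((C:8/3,J:10/3):29/2,Y:17/2):3,I:3/4):5/8,V:5/8)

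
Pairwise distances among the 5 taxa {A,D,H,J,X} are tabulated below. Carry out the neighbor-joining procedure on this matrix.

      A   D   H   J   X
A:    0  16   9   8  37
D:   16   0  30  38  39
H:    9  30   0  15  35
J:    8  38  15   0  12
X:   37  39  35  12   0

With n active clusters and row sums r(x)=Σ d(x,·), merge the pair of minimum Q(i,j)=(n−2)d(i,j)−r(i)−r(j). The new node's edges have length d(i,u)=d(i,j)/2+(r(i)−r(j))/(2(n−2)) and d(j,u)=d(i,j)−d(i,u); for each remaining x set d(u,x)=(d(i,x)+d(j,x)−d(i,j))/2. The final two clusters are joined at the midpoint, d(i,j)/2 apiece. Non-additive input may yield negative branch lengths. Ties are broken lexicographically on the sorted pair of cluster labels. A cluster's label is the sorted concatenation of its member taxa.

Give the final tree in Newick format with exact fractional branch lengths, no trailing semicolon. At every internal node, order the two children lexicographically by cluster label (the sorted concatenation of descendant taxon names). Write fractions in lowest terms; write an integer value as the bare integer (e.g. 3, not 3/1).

step 1: merge (J,X) at d=12, Q=-160; branch lengths J→-7/3, X→43/3; new cluster JX
  updated: d(A,JX)=33/2, d(D,JX)=65/2, d(H,JX)=19
step 2: merge (A,D) at d=16, Q=-88; branch lengths A→-5/4, D→69/4; new cluster AD
  updated: d(AD,H)=23/2, d(AD,JX)=33/2
step 3: merge (AD,H) at d=23/2, Q=-47; branch lengths AD→9/2, H→7; new cluster ADH
  updated: d(ADH,JX)=12
step 4: merge (ADH,JX) at d=12; branch lengths ADH→6, JX→6; new cluster ADHJX
final tree: (((A:-5/4,D:69/4):9/2,H:7):6,(J:-7/3,X:43/3):6)
total length: 103/2

(((A:-5/4,D:69/4):9/2,H:7):6,(J:-7/3,X:43/3):6)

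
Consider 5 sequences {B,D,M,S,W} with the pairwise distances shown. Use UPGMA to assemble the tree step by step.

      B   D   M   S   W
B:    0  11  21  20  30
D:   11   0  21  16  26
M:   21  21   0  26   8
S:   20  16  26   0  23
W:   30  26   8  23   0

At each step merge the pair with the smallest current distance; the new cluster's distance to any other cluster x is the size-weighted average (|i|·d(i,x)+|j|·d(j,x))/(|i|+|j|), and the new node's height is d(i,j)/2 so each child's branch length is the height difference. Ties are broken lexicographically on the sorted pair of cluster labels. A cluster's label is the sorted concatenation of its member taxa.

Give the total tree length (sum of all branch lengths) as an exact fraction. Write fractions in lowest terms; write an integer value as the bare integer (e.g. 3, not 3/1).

iteration 1: select M,W (d=8); attach at lengths (4, 4); label the merged cluster MW
  updated: d(B,MW)=51/2, d(D,MW)=47/2, d(MW,S)=49/2
iteration 2: select B,D (d=11); attach at lengths (11/2, 11/2); label the merged cluster BD
  updated: d(BD,MW)=49/2, d(BD,S)=18
iteration 3: select BD,S (d=18); attach at lengths (7/2, 9); label the merged cluster BDS
  updated: d(BDS,MW)=49/2
iteration 4: select BDS,MW (d=49/2); attach at lengths (13/4, 33/4); label the merged cluster BDMSW
final tree: (((B:11/2,D:11/2):7/2,S:9):13/4,(M:4,W:4):33/4)
total length: 43

43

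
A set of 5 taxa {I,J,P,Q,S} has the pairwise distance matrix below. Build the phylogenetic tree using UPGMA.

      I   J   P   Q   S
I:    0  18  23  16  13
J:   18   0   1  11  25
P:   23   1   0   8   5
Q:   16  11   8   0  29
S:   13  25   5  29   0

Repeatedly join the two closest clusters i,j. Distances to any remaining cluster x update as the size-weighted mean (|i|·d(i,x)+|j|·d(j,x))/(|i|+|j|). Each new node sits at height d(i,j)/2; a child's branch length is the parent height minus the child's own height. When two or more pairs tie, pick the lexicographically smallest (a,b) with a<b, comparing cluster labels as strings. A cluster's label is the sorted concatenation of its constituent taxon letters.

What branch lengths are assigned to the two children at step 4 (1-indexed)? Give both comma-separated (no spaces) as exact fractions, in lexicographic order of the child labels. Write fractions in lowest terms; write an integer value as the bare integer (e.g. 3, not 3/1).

19/6,59/12

iteration 1: select J,P (d=1); attach at lengths (1/2, 1/2); label the merged cluster JP
  updated: d(I,JP)=41/2, d(JP,Q)=19/2, d(JP,S)=15
iteration 2: select JP,Q (d=19/2); attach at lengths (17/4, 19/4); label the merged cluster JPQ
  updated: d(I,JPQ)=19, d(JPQ,S)=59/3
iteration 3: select I,S (d=13); attach at lengths (13/2, 13/2); label the merged cluster IS
  updated: d(IS,JPQ)=58/3
iteration 4: select IS,JPQ (d=58/3); attach at lengths (19/6, 59/12); label the merged cluster IJPQS
final tree: ((I:13/2,S:13/2):19/6,((J:1/2,P:1/2):17/4,Q:19/4):59/12)
total length: 373/12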